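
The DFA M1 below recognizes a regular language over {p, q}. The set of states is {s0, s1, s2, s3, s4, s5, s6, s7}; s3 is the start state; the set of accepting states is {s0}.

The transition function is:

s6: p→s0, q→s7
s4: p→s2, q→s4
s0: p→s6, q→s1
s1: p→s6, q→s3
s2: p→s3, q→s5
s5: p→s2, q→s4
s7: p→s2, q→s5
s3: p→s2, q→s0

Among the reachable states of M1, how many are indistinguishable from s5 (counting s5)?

3

Every state is reachable, so we keep all 8.
Start with accepting vs non-accepting: {s0} | {s1,s2,s3,s4,s5,s6,s7}.
Refine {s1,s2,s3,s4,s5,s6,s7} on symbol p: members go to different blocks, giving {s1,s2,s3,s4,s5,s7} and {s6}.
Refine {s1,s2,s3,s4,s5,s7} on symbol p: members go to different blocks, giving {s2,s3,s4,s5,s7} and {s1}.
Refine {s2,s3,s4,s5,s7} on symbol q: members go to different blocks, giving {s2,s4,s5,s7} and {s3}.
On input p, block {s2,s4,s5,s7} splits into {s4,s5,s7} and {s2}.
No further refinement is possible. Final partition (6 blocks): {s0} | {s4,s5,s7} | {s6} | {s1} | {s3} | {s2}.
The equivalence class containing s5 is {s4,s5,s7}, of size 3.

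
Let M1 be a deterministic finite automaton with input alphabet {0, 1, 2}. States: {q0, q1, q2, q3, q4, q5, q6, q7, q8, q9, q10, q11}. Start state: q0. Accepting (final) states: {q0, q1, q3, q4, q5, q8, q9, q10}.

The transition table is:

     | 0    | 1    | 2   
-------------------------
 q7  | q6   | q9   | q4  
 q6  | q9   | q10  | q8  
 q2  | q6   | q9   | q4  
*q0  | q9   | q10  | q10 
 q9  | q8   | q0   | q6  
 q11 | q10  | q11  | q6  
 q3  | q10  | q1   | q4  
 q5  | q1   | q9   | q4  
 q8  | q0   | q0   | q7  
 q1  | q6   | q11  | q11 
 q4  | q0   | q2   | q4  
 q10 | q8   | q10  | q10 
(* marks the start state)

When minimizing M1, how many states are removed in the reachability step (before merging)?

4

BFS from q0 reaches {q0, q2, q4, q6, q7, q8, q9, q10}; the 4 state(s) q1, q3, q5, q11 are never visited.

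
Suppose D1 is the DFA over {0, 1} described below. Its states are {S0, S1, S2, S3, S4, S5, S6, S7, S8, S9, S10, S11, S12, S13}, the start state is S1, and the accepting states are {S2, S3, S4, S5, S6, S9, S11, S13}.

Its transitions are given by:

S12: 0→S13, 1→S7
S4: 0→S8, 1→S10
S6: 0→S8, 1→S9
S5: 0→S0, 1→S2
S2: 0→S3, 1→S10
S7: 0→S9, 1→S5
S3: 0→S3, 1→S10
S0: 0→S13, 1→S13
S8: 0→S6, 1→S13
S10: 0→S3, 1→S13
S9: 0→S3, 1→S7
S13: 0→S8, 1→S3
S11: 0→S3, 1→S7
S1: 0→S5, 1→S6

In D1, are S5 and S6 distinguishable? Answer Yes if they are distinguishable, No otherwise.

No

Reachable states from the start: {S0,S1,S2,S3,S5,S6,S7,S8,S9,S10,S13}. Unreachable: {S4,S11,S12} — drop them.
Initial partition by acceptance: {S2,S3,S5,S6,S9,S13} | {S0,S1,S7,S8,S10}.
Split {S2,S3,S5,S6,S9,S13} by δ(·,0) → {S2,S3,S9} and {S5,S6,S13}.
On input 0, block {S0,S1,S7,S8,S10} splits into {S0,S1,S8} and {S7,S10}.
No further refinement is possible. Final partition (4 blocks): {S2,S3,S9} | {S0,S1,S8} | {S5,S6,S13} | {S7,S10}.
S5 and S6 lie in the same block of the stable partition, so they are equivalent — no string distinguishes them.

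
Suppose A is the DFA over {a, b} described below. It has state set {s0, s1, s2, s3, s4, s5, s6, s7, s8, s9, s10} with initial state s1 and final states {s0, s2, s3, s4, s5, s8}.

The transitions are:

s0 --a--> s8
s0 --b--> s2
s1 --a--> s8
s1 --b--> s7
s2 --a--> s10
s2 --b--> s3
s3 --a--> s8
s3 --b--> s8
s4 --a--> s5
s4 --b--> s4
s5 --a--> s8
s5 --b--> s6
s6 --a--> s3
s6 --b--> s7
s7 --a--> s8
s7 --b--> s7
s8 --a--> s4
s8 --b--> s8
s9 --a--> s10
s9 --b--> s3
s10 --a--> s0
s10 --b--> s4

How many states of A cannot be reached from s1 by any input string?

4

BFS from s1 reaches {s1, s3, s4, s5, s6, s7, s8}; the 4 state(s) s0, s2, s9, s10 are never visited.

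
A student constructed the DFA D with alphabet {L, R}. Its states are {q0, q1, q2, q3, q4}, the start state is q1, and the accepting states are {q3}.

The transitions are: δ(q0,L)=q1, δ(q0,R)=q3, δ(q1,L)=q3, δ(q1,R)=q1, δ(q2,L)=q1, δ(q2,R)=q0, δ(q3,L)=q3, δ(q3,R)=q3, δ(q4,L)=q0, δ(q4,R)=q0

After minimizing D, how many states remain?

States {q0,q2,q4} cannot be reached from the start state, so discard them.
Initial partition by acceptance: {q3} | {q1}.
The partition is now stable with 2 blocks: {q3} | {q1}.

2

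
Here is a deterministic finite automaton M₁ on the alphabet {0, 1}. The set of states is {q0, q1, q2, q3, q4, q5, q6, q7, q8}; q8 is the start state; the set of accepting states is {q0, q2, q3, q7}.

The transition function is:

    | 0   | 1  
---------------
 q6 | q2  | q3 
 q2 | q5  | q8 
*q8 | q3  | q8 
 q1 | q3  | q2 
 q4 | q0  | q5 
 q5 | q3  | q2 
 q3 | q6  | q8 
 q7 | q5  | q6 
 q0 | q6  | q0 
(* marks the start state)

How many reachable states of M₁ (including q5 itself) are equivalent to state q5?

Reachable states from the start: {q2,q3,q5,q6,q8}. Unreachable: {q0,q1,q4,q7} — drop them.
Start with accepting vs non-accepting: {q2,q3} | {q5,q6,q8}.
Split {q5,q6,q8} by δ(·,1) → {q5,q6} and {q8}.
Stable partition: {q2,q3} | {q5,q6} | {q8} — 3 equivalence classes.
State q5 belongs to the block {q5,q6}, which has 2 states.

2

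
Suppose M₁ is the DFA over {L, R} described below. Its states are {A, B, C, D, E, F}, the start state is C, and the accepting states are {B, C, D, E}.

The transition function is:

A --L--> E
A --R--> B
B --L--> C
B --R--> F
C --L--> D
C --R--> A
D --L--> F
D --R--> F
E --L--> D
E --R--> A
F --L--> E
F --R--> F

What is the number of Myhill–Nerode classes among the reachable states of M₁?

All states are reachable from the start state.
Initial partition by acceptance: {B,C,D,E} | {A,F}.
Refine {B,C,D,E} on symbol L: members go to different blocks, giving {B,C,E} and {D}.
Refine {B,C,E} on symbol L: members go to different blocks, giving {C,E} and {B}.
On input R, block {A,F} splits into {A} and {F}.
Stable partition: {C,E} | {A} | {D} | {B} | {F} — 5 equivalence classes.

5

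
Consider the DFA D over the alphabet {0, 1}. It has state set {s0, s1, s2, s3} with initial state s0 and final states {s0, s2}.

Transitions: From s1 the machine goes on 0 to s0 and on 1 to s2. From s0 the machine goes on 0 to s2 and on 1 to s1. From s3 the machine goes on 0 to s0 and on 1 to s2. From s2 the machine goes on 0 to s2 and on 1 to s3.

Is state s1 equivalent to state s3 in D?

Initial partition by acceptance: {s0,s2} | {s1,s3}.
No further refinement is possible. Final partition (2 blocks): {s0,s2} | {s1,s3}.
s1 and s3 lie in the same block of the stable partition, so they are equivalent — no string distinguishes them.

Yes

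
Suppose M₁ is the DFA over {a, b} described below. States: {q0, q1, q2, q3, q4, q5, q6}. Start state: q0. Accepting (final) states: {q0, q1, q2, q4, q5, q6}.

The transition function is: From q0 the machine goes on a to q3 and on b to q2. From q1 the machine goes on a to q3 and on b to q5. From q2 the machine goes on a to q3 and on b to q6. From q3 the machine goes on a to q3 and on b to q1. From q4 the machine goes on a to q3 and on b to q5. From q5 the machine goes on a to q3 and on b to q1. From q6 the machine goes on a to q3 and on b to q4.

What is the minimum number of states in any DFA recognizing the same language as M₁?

Start with accepting vs non-accepting: {q0,q1,q2,q4,q5,q6} | {q3}.
The partition is now stable with 2 blocks: {q0,q1,q2,q4,q5,q6} | {q3}.

2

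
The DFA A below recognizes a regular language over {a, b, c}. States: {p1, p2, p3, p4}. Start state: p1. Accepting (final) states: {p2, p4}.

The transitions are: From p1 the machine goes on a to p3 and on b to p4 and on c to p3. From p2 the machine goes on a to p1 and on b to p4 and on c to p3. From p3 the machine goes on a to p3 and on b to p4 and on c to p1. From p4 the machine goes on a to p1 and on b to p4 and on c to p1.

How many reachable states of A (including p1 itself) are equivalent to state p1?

2

Reachable states from the start: {p1,p3,p4}. Unreachable: {p2} — drop them.
Start with accepting vs non-accepting: {p4} | {p1,p3}.
Stable partition: {p4} | {p1,p3} — 2 equivalence classes.
The equivalence class containing p1 is {p1,p3}, of size 2.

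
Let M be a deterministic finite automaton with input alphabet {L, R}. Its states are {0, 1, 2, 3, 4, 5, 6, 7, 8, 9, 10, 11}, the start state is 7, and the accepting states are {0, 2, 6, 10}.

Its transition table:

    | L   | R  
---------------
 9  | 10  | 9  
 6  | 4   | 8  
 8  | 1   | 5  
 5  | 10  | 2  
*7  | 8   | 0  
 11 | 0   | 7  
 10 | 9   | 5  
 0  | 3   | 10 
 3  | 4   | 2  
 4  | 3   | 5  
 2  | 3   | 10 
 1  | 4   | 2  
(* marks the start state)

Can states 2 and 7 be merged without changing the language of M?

No

Reachable states from the start: {0,1,2,3,4,5,7,8,9,10}. Unreachable: {6,11} — drop them.
Start with accepting vs non-accepting: {0,2,10} | {1,3,4,5,7,8,9}.
Split {0,2,10} by δ(·,R) → {0,2} and {10}.
Split {1,3,4,5,7,8,9} by δ(·,L) → {1,3,4,7,8} and {5,9}.
Split {1,3,4,7,8} by δ(·,R) → {1,3,7} and {4,8}.
Refine {5,9} on symbol R: members go to different blocks, giving {5} and {9}.
Stable partition: {0,2} | {1,3,7} | {10} | {5} | {4,8} | {9} — 6 equivalence classes.
2 and 7 end up in different blocks, so they are distinguishable. For instance, the string 'ε' is accepted from only 2.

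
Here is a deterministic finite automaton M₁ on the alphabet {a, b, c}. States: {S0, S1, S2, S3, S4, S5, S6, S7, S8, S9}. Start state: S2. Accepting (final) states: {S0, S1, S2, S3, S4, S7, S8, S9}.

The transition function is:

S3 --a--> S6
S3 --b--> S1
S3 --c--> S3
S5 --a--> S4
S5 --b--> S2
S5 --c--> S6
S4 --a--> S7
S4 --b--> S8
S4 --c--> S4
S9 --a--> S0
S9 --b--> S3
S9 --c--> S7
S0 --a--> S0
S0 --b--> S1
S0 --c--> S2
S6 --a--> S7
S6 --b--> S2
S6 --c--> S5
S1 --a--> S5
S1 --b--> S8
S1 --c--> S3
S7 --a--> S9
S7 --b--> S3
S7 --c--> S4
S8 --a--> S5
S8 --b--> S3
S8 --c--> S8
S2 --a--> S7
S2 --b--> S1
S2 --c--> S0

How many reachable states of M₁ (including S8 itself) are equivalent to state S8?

3

Every state is reachable, so we keep all 10.
P0 = {S0,S1,S2,S3,S4,S7,S8,S9} | {S5,S6}.
Refine {S0,S1,S2,S3,S4,S7,S8,S9} on symbol a: members go to different blocks, giving {S0,S2,S4,S7,S9} and {S1,S3,S8}.
No further refinement is possible. Final partition (3 blocks): {S0,S2,S4,S7,S9} | {S5,S6} | {S1,S3,S8}.
The equivalence class containing S8 is {S1,S3,S8}, of size 3.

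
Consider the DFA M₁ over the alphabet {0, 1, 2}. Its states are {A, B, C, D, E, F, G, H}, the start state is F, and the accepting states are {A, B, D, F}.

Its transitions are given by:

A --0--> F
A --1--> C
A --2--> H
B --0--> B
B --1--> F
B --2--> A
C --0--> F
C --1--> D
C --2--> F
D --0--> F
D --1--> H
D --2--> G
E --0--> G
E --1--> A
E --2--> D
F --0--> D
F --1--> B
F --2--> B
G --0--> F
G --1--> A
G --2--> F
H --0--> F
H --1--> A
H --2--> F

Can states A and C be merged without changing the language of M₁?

No

Reachable states from the start: {A,B,C,D,F,G,H}. Unreachable: {E} — drop them.
Initial partition by acceptance: {A,B,D,F} | {C,G,H}.
Refine {A,B,D,F} on symbol 1: members go to different blocks, giving {A,D} and {B,F}.
Refine {B,F} on symbol 0: members go to different blocks, giving {B} and {F}.
No further refinement is possible. Final partition (4 blocks): {A,D} | {C,G,H} | {B} | {F}.
A and C end up in different blocks, so they are distinguishable. For instance, the string 'ε' is accepted from only A.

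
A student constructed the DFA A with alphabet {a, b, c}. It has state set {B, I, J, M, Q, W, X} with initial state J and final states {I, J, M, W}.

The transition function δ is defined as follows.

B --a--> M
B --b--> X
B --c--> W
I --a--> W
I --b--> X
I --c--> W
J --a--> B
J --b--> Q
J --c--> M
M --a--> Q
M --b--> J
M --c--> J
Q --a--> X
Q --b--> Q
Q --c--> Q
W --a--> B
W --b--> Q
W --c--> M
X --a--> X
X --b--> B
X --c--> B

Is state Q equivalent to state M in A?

First remove the unreachable states {I}; 6 states remain.
Start with accepting vs non-accepting: {J,M,W} | {B,Q,X}.
Refine {J,M,W} on symbol b: members go to different blocks, giving {J,W} and {M}.
Split {B,Q,X} by δ(·,a) → {Q,X} and {B}.
Split {Q,X} by δ(·,b) → {Q} and {X}.
Stable partition: {J,W} | {Q} | {M} | {B} | {X} — 5 equivalence classes.
Q and M end up in different blocks, so they are distinguishable. For instance, the string 'ε' is accepted from only M.

No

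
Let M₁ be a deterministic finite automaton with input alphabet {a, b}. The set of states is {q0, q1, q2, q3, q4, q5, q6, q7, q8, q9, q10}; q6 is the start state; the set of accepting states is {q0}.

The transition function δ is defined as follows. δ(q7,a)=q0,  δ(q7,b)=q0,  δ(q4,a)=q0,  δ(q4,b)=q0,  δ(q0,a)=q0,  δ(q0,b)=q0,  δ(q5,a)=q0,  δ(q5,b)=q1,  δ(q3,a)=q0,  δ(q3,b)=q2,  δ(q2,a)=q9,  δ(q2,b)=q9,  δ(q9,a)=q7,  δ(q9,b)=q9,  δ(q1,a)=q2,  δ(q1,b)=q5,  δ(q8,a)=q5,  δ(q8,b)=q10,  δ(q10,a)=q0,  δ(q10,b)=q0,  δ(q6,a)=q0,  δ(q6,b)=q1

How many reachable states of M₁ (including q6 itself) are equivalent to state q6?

First remove the unreachable states {q3,q4,q8,q10}; 7 states remain.
Start with accepting vs non-accepting: {q0} | {q1,q2,q5,q6,q7,q9}.
Split {q1,q2,q5,q6,q7,q9} by δ(·,a) → {q1,q2,q9} and {q5,q6,q7}.
Split {q1,q2,q9} by δ(·,a) → {q1,q2} and {q9}.
On input a, block {q1,q2} splits into {q1} and {q2}.
On input b, block {q5,q6,q7} splits into {q5,q6} and {q7}.
The partition is now stable with 6 blocks: {q0} | {q1} | {q5,q6} | {q9} | {q2} | {q7}.
State q6 belongs to the block {q5,q6}, which has 2 states.

2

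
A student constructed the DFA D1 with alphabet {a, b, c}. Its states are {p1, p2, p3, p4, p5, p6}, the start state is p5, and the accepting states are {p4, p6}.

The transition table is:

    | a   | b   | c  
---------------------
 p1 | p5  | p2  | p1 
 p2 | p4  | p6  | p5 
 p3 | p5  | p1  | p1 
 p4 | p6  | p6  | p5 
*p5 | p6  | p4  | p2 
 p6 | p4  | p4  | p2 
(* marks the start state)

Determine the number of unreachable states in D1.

2

Starting at p5 and following transitions, the reachable set is {p2, p4, p5, p6}. That leaves p1, p3 unreachable — 2 in total.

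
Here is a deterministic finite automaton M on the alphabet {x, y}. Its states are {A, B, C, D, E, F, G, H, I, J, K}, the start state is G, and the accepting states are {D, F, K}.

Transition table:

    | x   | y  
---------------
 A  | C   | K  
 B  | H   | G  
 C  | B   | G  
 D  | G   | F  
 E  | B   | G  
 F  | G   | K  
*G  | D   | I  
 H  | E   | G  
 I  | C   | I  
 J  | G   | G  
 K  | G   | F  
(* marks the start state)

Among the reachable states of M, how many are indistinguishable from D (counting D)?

States {A,J} cannot be reached from the start state, so discard them.
P0 = {D,F,K} | {B,C,E,G,H,I}.
On input x, block {B,C,E,G,H,I} splits into {B,C,E,H,I} and {G}.
Refine {B,C,E,H,I} on symbol y: members go to different blocks, giving {B,C,E,H} and {I}.
The partition is now stable with 4 blocks: {D,F,K} | {B,C,E,H} | {G} | {I}.
State D belongs to the block {D,F,K}, which has 3 states.

3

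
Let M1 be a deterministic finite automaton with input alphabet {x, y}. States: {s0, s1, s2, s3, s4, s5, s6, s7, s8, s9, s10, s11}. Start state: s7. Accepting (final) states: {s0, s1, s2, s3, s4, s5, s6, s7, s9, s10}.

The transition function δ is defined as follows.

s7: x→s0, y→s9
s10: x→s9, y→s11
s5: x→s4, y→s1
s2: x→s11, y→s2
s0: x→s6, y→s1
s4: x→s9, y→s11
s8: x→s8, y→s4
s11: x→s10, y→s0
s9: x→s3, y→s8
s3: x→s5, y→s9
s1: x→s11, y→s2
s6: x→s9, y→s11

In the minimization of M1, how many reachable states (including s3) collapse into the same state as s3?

Every state is reachable, so we keep all 12.
Initial partition by acceptance: {s0,s1,s2,s3,s4,s5,s6,s7,s9,s10} | {s8,s11}.
On input x, block {s0,s1,s2,s3,s4,s5,s6,s7,s9,s10} splits into {s0,s3,s4,s5,s6,s7,s9,s10} and {s1,s2}.
On input y, block {s0,s3,s4,s5,s6,s7,s9,s10} splits into {s4,s6,s9,s10} and {s0,s5} and {s3,s7}.
Split {s4,s6,s9,s10} by δ(·,x) → {s4,s6,s10} and {s9}.
Split {s8,s11} by δ(·,x) → {s8} and {s11}.
No further refinement is possible. Final partition (7 blocks): {s4,s6,s10} | {s8} | {s1,s2} | {s0,s5} | {s3,s7} | {s9} | {s11}.
State s3 belongs to the block {s3,s7}, which has 2 states.

2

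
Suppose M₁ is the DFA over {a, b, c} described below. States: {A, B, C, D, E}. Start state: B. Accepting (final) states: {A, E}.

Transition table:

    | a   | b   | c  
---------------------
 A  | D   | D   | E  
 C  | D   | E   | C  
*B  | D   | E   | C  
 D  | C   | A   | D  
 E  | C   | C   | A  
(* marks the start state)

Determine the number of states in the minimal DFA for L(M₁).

2

All states are reachable from the start state.
Start with accepting vs non-accepting: {A,E} | {B,C,D}.
No further refinement is possible. Final partition (2 blocks): {A,E} | {B,C,D}.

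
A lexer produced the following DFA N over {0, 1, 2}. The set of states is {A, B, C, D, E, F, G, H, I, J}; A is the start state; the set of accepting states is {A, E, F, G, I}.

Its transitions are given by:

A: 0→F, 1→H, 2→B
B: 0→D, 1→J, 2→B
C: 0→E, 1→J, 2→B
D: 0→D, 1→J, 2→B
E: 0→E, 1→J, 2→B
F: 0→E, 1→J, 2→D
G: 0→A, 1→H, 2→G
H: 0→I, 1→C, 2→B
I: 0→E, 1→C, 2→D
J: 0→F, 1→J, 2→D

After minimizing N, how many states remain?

Reachable states from the start: {A,B,C,D,E,F,H,I,J}. Unreachable: {G} — drop them.
Start with accepting vs non-accepting: {A,E,F,I} | {B,C,D,H,J}.
Split {B,C,D,H,J} by δ(·,0) → {C,H,J} and {B,D}.
The partition is now stable with 3 blocks: {A,E,F,I} | {C,H,J} | {B,D}.

3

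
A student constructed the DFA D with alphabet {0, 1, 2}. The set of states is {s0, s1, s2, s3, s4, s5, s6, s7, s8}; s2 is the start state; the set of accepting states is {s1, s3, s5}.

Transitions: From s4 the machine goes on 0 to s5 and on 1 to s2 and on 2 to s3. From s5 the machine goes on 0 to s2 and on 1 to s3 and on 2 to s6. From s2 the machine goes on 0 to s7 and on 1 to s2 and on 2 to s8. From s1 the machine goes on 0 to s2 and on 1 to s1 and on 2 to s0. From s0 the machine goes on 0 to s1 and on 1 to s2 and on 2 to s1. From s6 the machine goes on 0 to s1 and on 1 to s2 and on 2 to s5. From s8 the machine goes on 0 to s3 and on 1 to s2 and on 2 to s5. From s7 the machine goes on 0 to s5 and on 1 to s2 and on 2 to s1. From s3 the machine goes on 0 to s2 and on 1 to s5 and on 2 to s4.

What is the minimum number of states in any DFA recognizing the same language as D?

Every state is reachable, so we keep all 9.
Start with accepting vs non-accepting: {s1,s3,s5} | {s0,s2,s4,s6,s7,s8}.
Refine {s0,s2,s4,s6,s7,s8} on symbol 0: members go to different blocks, giving {s0,s4,s6,s7,s8} and {s2}.
Stable partition: {s1,s3,s5} | {s0,s4,s6,s7,s8} | {s2} — 3 equivalence classes.

3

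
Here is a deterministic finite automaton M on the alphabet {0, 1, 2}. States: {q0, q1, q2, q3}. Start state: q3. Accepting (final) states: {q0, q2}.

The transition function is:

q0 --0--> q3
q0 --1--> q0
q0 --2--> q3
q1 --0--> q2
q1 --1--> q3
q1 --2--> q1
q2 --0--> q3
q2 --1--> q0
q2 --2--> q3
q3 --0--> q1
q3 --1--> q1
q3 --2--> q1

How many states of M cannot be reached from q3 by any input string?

Exploring from q3, all states are eventually visited, so none are unreachable.

0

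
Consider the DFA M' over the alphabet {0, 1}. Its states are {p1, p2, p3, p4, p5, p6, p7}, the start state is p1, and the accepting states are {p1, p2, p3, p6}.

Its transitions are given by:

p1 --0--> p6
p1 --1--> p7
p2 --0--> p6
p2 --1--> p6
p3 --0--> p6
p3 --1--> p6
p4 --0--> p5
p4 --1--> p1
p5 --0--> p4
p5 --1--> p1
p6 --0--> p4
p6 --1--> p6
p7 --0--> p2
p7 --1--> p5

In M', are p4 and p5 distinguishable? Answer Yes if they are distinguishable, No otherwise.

Reachable states from the start: {p1,p2,p4,p5,p6,p7}. Unreachable: {p3} — drop them.
Start with accepting vs non-accepting: {p1,p2,p6} | {p4,p5,p7}.
Refine {p1,p2,p6} on symbol 0: members go to different blocks, giving {p1,p2} and {p6}.
Refine {p1,p2} on symbol 1: members go to different blocks, giving {p1} and {p2}.
Refine {p4,p5,p7} on symbol 0: members go to different blocks, giving {p4,p5} and {p7}.
No further refinement is possible. Final partition (5 blocks): {p1} | {p4,p5} | {p6} | {p2} | {p7}.
p4 and p5 lie in the same block of the stable partition, so they are equivalent — no string distinguishes them.

No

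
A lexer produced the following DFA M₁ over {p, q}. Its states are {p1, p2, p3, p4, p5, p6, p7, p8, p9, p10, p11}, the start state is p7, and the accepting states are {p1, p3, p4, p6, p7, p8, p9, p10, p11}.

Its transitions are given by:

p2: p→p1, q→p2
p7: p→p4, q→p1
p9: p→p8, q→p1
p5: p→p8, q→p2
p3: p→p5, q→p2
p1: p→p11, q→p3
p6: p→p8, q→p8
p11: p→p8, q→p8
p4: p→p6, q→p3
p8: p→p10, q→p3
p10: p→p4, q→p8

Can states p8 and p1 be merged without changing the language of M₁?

First remove the unreachable states {p9}; 10 states remain.
Start with accepting vs non-accepting: {p1,p3,p4,p6,p7,p8,p10,p11} | {p2,p5}.
Split {p1,p3,p4,p6,p7,p8,p10,p11} by δ(·,p) → {p1,p4,p6,p7,p8,p10,p11} and {p3}.
Refine {p1,p4,p6,p7,p8,p10,p11} on symbol q: members go to different blocks, giving {p6,p7,p10,p11} and {p1,p4,p8}.
Stable partition: {p6,p7,p10,p11} | {p2,p5} | {p3} | {p1,p4,p8} — 4 equivalence classes.
p8 and p1 lie in the same block of the stable partition, so they are equivalent — no string distinguishes them.

Yes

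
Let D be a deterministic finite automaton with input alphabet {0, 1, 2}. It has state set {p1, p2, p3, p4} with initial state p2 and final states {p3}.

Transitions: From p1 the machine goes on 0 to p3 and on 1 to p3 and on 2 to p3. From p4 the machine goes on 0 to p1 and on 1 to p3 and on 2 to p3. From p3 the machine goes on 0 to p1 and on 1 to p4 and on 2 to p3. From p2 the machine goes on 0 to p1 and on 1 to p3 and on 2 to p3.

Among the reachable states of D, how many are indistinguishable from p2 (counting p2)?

Initial partition by acceptance: {p3} | {p1,p2,p4}.
Refine {p1,p2,p4} on symbol 0: members go to different blocks, giving {p2,p4} and {p1}.
The partition is now stable with 3 blocks: {p3} | {p2,p4} | {p1}.
State p2 belongs to the block {p2,p4}, which has 2 states.

2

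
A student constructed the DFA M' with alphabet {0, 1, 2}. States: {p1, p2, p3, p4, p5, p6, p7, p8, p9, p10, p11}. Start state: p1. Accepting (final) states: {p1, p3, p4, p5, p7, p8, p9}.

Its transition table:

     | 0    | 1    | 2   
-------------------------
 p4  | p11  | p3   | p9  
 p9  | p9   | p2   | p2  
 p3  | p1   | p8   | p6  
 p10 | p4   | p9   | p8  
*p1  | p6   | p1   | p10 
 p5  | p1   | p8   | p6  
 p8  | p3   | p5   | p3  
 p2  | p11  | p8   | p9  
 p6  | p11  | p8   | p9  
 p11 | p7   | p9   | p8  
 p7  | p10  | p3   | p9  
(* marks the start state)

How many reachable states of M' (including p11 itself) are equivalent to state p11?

All states are reachable from the start state.
Start with accepting vs non-accepting: {p1,p3,p4,p5,p7,p8,p9} | {p2,p6,p10,p11}.
On input 0, block {p1,p3,p4,p5,p7,p8,p9} splits into {p3,p5,p8,p9} and {p1,p4,p7}.
Refine {p3,p5,p8,p9} on symbol 0: members go to different blocks, giving {p3,p5} and {p8,p9}.
Split {p2,p6,p10,p11} by δ(·,0) → {p2,p6} and {p10,p11}.
On input 0, block {p1,p4,p7} splits into {p4,p7} and {p1}.
On input 0, block {p8,p9} splits into {p8} and {p9}.
Stable partition: {p3,p5} | {p2,p6} | {p4,p7} | {p8} | {p10,p11} | {p1} | {p9} — 7 equivalence classes.
State p11 belongs to the block {p10,p11}, which has 2 states.

2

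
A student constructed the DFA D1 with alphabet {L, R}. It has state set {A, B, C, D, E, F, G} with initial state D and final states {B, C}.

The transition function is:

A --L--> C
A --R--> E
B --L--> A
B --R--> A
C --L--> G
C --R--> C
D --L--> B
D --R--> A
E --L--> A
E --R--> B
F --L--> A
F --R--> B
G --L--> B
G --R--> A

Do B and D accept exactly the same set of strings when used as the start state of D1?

No

First remove the unreachable states {F}; 6 states remain.
Start with accepting vs non-accepting: {B,C} | {A,D,E,G}.
On input R, block {B,C} splits into {B} and {C}.
Split {A,D,E,G} by δ(·,L) → {D,G} and {A} and {E}.
The partition is now stable with 5 blocks: {B} | {D,G} | {C} | {A} | {E}.
B and D end up in different blocks, so they are distinguishable. For instance, the string 'ε' is accepted from only B.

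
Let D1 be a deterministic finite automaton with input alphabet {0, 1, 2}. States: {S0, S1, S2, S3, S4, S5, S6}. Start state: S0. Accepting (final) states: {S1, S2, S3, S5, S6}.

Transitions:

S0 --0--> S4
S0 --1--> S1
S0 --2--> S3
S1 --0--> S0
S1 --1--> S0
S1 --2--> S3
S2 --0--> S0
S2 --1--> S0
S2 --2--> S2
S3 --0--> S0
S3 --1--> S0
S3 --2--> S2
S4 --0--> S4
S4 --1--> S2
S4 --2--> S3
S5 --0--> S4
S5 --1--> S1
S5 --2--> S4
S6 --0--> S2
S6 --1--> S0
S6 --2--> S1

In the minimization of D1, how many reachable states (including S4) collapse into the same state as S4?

2

Reachable states from the start: {S0,S1,S2,S3,S4}. Unreachable: {S5,S6} — drop them.
P0 = {S1,S2,S3} | {S0,S4}.
No further refinement is possible. Final partition (2 blocks): {S1,S2,S3} | {S0,S4}.
The equivalence class containing S4 is {S0,S4}, of size 2.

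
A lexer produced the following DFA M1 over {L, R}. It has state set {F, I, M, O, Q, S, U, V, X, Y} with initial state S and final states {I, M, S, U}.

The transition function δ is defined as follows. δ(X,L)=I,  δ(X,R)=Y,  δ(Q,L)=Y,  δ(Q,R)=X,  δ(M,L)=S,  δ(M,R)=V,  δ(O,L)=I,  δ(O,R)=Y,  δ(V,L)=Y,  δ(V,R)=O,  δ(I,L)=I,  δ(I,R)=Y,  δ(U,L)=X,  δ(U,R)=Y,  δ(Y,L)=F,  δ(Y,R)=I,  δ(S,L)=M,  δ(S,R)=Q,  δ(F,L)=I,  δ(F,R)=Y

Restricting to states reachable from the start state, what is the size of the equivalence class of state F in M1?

States {U} cannot be reached from the start state, so discard them.
P0 = {I,M,S} | {F,O,Q,V,X,Y}.
Refine {F,O,Q,V,X,Y} on symbol L: members go to different blocks, giving {F,O,X} and {Q,V,Y}.
Refine {Q,V,Y} on symbol L: members go to different blocks, giving {Q,V} and {Y}.
On input R, block {I,M,S} splits into {M,S} and {I}.
No further refinement is possible. Final partition (5 blocks): {M,S} | {F,O,X} | {Q,V} | {Y} | {I}.
The equivalence class containing F is {F,O,X}, of size 3.

3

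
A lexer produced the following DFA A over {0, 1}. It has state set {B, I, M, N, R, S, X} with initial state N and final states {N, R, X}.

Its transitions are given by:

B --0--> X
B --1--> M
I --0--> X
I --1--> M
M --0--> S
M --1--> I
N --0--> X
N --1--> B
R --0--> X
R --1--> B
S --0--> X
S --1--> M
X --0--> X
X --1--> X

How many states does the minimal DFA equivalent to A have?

4

States {R} cannot be reached from the start state, so discard them.
Initial partition by acceptance: {N,X} | {B,I,M,S}.
Split {N,X} by δ(·,1) → {X} and {N}.
Split {B,I,M,S} by δ(·,0) → {B,I,S} and {M}.
No further refinement is possible. Final partition (4 blocks): {X} | {B,I,S} | {N} | {M}.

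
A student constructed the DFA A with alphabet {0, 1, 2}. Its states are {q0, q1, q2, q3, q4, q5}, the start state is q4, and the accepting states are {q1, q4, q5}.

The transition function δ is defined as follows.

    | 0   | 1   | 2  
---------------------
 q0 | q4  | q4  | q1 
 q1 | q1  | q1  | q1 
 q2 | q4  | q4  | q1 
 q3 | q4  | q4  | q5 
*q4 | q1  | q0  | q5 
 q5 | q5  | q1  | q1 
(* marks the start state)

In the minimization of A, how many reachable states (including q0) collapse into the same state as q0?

States {q2,q3} cannot be reached from the start state, so discard them.
Initial partition by acceptance: {q1,q4,q5} | {q0}.
Refine {q1,q4,q5} on symbol 1: members go to different blocks, giving {q1,q5} and {q4}.
No further refinement is possible. Final partition (3 blocks): {q1,q5} | {q0} | {q4}.
State q0 belongs to the block {q0}, which has 1 states.

1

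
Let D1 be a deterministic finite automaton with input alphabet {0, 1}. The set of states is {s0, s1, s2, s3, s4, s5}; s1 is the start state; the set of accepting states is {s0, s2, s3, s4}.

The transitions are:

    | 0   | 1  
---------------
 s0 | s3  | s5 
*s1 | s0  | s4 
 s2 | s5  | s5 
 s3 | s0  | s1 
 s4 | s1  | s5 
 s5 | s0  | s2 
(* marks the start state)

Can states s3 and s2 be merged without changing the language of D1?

No

Every state is reachable, so we keep all 6.
Start with accepting vs non-accepting: {s0,s2,s3,s4} | {s1,s5}.
On input 0, block {s0,s2,s3,s4} splits into {s0,s3} and {s2,s4}.
No further refinement is possible. Final partition (3 blocks): {s0,s3} | {s1,s5} | {s2,s4}.
s3 and s2 end up in different blocks, so they are distinguishable. For instance, the string '0' is accepted from only s3.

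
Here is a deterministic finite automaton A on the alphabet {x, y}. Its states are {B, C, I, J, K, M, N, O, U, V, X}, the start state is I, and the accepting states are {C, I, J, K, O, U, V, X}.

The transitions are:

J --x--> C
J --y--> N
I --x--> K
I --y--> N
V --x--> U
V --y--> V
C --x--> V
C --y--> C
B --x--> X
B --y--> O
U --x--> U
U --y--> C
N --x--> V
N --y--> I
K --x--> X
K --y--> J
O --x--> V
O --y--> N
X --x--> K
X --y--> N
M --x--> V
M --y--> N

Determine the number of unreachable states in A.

3

Starting at I and following transitions, the reachable set is {C, I, J, K, N, U, V, X}. That leaves B, M, O unreachable — 3 in total.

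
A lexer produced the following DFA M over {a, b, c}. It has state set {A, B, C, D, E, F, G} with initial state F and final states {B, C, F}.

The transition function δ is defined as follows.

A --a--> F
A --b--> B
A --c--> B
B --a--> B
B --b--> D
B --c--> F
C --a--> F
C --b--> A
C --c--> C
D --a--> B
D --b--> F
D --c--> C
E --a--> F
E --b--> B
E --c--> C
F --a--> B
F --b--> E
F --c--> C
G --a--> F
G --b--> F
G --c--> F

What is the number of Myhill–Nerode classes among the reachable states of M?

States {G} cannot be reached from the start state, so discard them.
Initial partition by acceptance: {B,C,F} | {A,D,E}.
The partition is now stable with 2 blocks: {B,C,F} | {A,D,E}.

2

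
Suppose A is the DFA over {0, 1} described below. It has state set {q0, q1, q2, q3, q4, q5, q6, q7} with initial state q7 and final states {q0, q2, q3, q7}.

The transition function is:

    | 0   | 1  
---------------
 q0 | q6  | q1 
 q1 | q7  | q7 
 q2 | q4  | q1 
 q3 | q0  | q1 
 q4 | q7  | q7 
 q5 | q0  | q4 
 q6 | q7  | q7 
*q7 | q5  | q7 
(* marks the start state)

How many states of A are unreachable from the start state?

2

Starting at q7 and following transitions, the reachable set is {q0, q1, q4, q5, q6, q7}. That leaves q2, q3 unreachable — 2 in total.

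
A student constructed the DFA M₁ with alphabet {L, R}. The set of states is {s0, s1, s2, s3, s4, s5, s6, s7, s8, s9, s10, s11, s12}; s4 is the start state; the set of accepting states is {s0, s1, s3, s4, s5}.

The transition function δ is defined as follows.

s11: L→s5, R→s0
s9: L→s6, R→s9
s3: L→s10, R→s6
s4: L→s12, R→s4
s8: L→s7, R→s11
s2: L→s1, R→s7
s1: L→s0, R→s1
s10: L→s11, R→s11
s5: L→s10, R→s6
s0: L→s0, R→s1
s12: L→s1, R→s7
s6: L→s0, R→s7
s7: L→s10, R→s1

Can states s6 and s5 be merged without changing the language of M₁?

No

First remove the unreachable states {s2,s3,s8,s9}; 9 states remain.
P0 = {s0,s1,s4,s5} | {s6,s7,s10,s11,s12}.
Split {s0,s1,s4,s5} by δ(·,L) → {s0,s1} and {s4,s5}.
Split {s6,s7,s10,s11,s12} by δ(·,L) → {s6,s12} and {s7,s10} and {s11}.
Refine {s4,s5} on symbol L: members go to different blocks, giving {s4} and {s5}.
Refine {s7,s10} on symbol L: members go to different blocks, giving {s7} and {s10}.
The partition is now stable with 7 blocks: {s0,s1} | {s6,s12} | {s4} | {s7} | {s11} | {s5} | {s10}.
s6 and s5 end up in different blocks, so they are distinguishable. For instance, the string 'ε' is accepted from only s5.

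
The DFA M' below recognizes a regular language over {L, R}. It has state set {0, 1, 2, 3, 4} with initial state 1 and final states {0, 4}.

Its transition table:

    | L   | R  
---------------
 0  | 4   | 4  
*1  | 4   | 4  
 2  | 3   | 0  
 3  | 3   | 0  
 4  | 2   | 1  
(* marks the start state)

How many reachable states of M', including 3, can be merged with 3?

2

All states are reachable from the start state.
P0 = {0,4} | {1,2,3}.
Split {0,4} by δ(·,L) → {0} and {4}.
Split {1,2,3} by δ(·,L) → {2,3} and {1}.
Stable partition: {0} | {2,3} | {4} | {1} — 4 equivalence classes.
The equivalence class containing 3 is {2,3}, of size 2.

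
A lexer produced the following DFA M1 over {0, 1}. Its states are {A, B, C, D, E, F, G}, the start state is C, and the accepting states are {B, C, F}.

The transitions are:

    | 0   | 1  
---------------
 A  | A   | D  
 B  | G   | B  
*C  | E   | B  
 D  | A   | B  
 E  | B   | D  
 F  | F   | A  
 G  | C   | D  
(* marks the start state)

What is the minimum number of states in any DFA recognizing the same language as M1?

4

First remove the unreachable states {F}; 6 states remain.
Initial partition by acceptance: {B,C} | {A,D,E,G}.
Refine {A,D,E,G} on symbol 0: members go to different blocks, giving {A,D} and {E,G}.
Refine {A,D} on symbol 1: members go to different blocks, giving {A} and {D}.
The partition is now stable with 4 blocks: {B,C} | {A} | {E,G} | {D}.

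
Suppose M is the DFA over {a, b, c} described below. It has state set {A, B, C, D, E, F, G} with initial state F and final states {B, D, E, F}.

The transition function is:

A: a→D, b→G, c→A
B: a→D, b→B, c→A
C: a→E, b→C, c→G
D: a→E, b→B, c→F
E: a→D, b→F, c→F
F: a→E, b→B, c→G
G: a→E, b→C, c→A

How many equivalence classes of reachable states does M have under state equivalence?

3

Initial partition by acceptance: {B,D,E,F} | {A,C,G}.
On input c, block {B,D,E,F} splits into {B,F} and {D,E}.
The partition is now stable with 3 blocks: {B,F} | {A,C,G} | {D,E}.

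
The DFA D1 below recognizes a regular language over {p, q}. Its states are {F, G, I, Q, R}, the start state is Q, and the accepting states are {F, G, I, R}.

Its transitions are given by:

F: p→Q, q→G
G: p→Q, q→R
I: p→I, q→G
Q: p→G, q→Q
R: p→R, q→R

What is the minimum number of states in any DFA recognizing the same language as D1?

Reachable states from the start: {G,Q,R}. Unreachable: {F,I} — drop them.
Initial partition by acceptance: {G,R} | {Q}.
Split {G,R} by δ(·,p) → {G} and {R}.
Stable partition: {G} | {Q} | {R} — 3 equivalence classes.

3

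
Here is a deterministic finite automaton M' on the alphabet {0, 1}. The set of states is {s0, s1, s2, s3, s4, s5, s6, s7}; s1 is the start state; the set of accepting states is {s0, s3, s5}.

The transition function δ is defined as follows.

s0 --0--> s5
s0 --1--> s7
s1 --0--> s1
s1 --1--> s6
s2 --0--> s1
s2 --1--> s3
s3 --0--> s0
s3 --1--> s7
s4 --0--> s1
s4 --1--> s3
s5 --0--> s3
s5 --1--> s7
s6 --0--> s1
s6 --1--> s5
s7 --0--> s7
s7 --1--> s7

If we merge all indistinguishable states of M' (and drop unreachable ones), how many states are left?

4

First remove the unreachable states {s2,s4}; 6 states remain.
Initial partition by acceptance: {s0,s3,s5} | {s1,s6,s7}.
On input 1, block {s1,s6,s7} splits into {s1,s7} and {s6}.
On input 1, block {s1,s7} splits into {s1} and {s7}.
The partition is now stable with 4 blocks: {s0,s3,s5} | {s1} | {s6} | {s7}.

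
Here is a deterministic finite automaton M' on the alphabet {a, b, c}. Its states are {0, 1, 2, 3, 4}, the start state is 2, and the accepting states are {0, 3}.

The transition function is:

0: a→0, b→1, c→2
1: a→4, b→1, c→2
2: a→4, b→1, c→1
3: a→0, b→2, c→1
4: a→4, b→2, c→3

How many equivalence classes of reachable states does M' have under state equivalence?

3

All states are reachable from the start state.
Initial partition by acceptance: {0,3} | {1,2,4}.
On input c, block {1,2,4} splits into {1,2} and {4}.
Stable partition: {0,3} | {1,2} | {4} — 3 equivalence classes.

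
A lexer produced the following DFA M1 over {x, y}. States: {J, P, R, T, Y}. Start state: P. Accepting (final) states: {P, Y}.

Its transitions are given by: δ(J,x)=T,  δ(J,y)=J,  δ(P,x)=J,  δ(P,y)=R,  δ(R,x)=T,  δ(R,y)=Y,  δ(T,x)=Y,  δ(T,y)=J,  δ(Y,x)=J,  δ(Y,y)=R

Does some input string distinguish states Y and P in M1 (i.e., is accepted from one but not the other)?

No

Every state is reachable, so we keep all 5.
P0 = {P,Y} | {J,R,T}.
Refine {J,R,T} on symbol x: members go to different blocks, giving {J,R} and {T}.
On input y, block {J,R} splits into {J} and {R}.
No further refinement is possible. Final partition (4 blocks): {P,Y} | {J} | {T} | {R}.
Y and P lie in the same block of the stable partition, so they are equivalent — no string distinguishes them.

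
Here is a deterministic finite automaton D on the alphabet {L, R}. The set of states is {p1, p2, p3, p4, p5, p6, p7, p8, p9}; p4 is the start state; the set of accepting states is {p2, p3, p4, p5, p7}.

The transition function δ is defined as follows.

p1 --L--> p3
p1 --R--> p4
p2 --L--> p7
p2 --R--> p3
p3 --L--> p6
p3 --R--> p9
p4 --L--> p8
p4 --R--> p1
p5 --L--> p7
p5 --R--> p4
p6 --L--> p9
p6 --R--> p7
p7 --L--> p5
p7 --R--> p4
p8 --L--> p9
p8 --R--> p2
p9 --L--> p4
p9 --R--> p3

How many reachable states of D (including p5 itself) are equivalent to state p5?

3

Every state is reachable, so we keep all 9.
P0 = {p2,p3,p4,p5,p7} | {p1,p6,p8,p9}.
Refine {p2,p3,p4,p5,p7} on symbol L: members go to different blocks, giving {p2,p5,p7} and {p3,p4}.
Refine {p1,p6,p8,p9} on symbol L: members go to different blocks, giving {p1,p9} and {p6,p8}.
No further refinement is possible. Final partition (4 blocks): {p2,p5,p7} | {p1,p9} | {p3,p4} | {p6,p8}.
State p5 belongs to the block {p2,p5,p7}, which has 3 states.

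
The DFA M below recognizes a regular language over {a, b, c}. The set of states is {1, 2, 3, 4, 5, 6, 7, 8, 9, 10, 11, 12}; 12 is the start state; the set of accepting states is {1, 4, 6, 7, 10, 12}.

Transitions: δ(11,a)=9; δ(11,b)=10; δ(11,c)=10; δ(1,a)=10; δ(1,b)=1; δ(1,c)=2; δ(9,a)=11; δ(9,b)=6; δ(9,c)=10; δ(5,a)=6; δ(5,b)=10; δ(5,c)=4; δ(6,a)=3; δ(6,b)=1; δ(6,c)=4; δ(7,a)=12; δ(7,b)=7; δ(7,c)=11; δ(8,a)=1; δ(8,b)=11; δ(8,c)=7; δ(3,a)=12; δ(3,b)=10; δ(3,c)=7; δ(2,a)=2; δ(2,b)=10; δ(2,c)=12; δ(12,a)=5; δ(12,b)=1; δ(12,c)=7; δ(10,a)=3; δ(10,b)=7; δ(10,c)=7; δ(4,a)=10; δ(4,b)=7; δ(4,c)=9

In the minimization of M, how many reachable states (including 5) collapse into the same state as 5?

2

Reachable states from the start: {1,2,3,4,5,6,7,9,10,11,12}. Unreachable: {8} — drop them.
Start with accepting vs non-accepting: {1,4,6,7,10,12} | {2,3,5,9,11}.
On input a, block {1,4,6,7,10,12} splits into {1,4,7} and {6,10,12}.
Refine {2,3,5,9,11} on symbol a: members go to different blocks, giving {2,9,11} and {3,5}.
The partition is now stable with 4 blocks: {1,4,7} | {2,9,11} | {6,10,12} | {3,5}.
The equivalence class containing 5 is {3,5}, of size 2.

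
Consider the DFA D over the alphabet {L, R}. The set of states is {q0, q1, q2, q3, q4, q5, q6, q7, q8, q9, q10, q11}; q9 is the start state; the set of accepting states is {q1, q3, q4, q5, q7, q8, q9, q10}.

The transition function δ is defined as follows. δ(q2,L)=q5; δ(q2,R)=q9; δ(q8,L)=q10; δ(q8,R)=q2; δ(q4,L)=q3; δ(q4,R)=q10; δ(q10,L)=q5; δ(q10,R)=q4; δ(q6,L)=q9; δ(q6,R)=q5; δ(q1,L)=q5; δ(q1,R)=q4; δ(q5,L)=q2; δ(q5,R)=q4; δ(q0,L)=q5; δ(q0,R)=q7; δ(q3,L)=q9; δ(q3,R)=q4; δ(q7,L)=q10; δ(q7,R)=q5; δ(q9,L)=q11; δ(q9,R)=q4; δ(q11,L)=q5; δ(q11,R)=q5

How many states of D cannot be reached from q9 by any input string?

5

No path from q9 leads to q0, q1, q6, q7, q8; the other 7 states are all reachable.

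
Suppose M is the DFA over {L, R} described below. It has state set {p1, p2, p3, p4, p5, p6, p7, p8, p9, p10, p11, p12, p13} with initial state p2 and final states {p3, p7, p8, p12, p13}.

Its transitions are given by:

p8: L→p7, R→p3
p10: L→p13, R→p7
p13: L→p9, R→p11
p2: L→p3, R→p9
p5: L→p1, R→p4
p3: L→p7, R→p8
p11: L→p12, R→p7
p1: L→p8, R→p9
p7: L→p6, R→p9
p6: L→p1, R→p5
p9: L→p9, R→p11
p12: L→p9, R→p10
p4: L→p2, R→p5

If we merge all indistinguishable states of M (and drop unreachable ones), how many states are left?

7

Every state is reachable, so we keep all 13.
Initial partition by acceptance: {p3,p7,p8,p12,p13} | {p1,p2,p4,p5,p6,p9,p10,p11}.
On input L, block {p3,p7,p8,p12,p13} splits into {p7,p12,p13} and {p3,p8}.
Refine {p1,p2,p4,p5,p6,p9,p10,p11} on symbol L: members go to different blocks, giving {p4,p5,p6,p9} and {p1,p2} and {p10,p11}.
Split {p7,p12,p13} by δ(·,R) → {p12,p13} and {p7}.
Split {p4,p5,p6,p9} by δ(·,L) → {p4,p5,p6} and {p9}.
Stable partition: {p12,p13} | {p4,p5,p6} | {p3,p8} | {p1,p2} | {p10,p11} | {p7} | {p9} — 7 equivalence classes.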